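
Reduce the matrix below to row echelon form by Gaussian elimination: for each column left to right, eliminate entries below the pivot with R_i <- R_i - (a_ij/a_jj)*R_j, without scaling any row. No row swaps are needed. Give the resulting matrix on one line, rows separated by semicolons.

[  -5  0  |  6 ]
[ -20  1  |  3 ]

REF = [-5 0 6; 0 1 -21]

Forward elimination:
R2 <- R2 - (4)*R1:  [   0    1  -21 ]
Row echelon form:
[ -5  0  |    6 ]
[  0  1  |  -21 ]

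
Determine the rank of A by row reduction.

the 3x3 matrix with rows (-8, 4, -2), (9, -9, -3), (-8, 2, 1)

Row reduction:
R2 <- R2 - (-9/8)*R1:  [     0   -9/2  -21/4 ]
R3 <- R3 - (1)*R1:  [  0  -2   3 ]
R3 <- R3 - (4/9)*R2:  [    0     0  16/3 ]
Row echelon form:
[ -8     4     -2 ]
[  0  -9/2  -21/4 ]
[  0     0   16/3 ]
Nonzero rows / pivot columns: 3

rank(A) = 3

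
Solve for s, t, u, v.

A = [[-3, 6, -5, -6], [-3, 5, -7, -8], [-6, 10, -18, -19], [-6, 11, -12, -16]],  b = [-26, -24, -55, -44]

(0, -4, 4, -3)

Forward elimination on [A|b]:
R2 <- R2 - (1)*R1:  [  0  -1  -2  -2   2 ]
R3 <- R3 - (2)*R1:  [  0  -2  -8  -7  -3 ]
R4 <- R4 - (2)*R1:  [  0  -1  -2  -4   8 ]
R3 <- R3 - (2)*R2:  [  0   0  -4  -3  -7 ]
R4 <- R4 - (1)*R2:  [  0   0   0  -2   6 ]
Row echelon form:
[ -3   6  -5  -6  |  -26 ]
[  0  -1  -2  -2  |    2 ]
[  0   0  -4  -3  |   -7 ]
[  0   0   0  -2  |    6 ]
Back-substitution:
v = (6) / -2 = -3
u = (-7 - (-3)*(-3)) / -4 = 4
t = (2 - (-2)*(4) - (-2)*(-3)) / -1 = -4
s = (-26 - (6)*(-4) - (-5)*(4) - (-6)*(-3)) / -3 = 0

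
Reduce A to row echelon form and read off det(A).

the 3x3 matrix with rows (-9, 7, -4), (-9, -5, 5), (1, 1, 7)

Forward elimination:
R2 <- R2 - (1)*R1:  [   0  -12    9 ]
R3 <- R3 - (-1/9)*R1:  [    0  16/9  59/9 ]
R3 <- R3 - (-4/27)*R2:  [    0     0  71/9 ]
Upper-triangular form:
[ -9    7    -4 ]
[  0  -12     9 ]
[  0    0  71/9 ]
det(A) = (-1)^0 * (-9) * (-12) * (71/9) = 852  (0 row swaps -> sign +1)

det(A) = 852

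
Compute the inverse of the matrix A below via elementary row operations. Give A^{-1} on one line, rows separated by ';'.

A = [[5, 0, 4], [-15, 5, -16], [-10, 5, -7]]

Gauss-Jordan on [A | I]:
R1 <- (1/5)*R1:  [   1    0  4/5  |  1/5    0    0 ]
R2 <- R2 - (-15)*R1:  [  0   5  -4  |   3   1   0 ]
R3 <- R3 - (-10)*R1:  [ 0  5  1  |  2  0  1 ]
R2 <- (1/5)*R2:  [    0     1  -4/5  |   3/5   1/5     0 ]
R3 <- R3 - (5)*R2:  [  0   0   5  |  -1  -1   1 ]
R3 <- (1/5)*R3:  [    0     0     1  |  -1/5  -1/5   1/5 ]
R1 <- R1 - (4/5)*R3:  [     1      0      0  |   9/25   4/25  -4/25 ]
R2 <- R2 - (-4/5)*R3:  [     0      1      0  |  11/25   1/25   4/25 ]
Right block of [I | A^{-1}] is the inverse:
[  9/25  4/25  -4/25 ]
[ 11/25  1/25   4/25 ]
[  -1/5  -1/5    1/5 ]

inverse = [9/25 4/25 -4/25; 11/25 1/25 4/25; -1/5 -1/5 1/5]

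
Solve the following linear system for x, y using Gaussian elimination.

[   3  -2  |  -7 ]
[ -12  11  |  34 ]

Forward elimination on [A|b]:
R2 <- R2 - (-4)*R1:  [ 0  3  6 ]
Row echelon form:
[ 3  -2  |  -7 ]
[ 0   3  |   6 ]
Back-substitution:
y = (6) / 3 = 2
x = (-7 - (-2)*(2)) / 3 = -1

(-1, 2)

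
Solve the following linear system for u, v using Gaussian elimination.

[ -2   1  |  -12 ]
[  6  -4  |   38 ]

Forward elimination on [A|b]:
R2 <- R2 - (-3)*R1:  [  0  -1   2 ]
Row echelon form:
[ -2   1  |  -12 ]
[  0  -1  |    2 ]
Back-substitution:
v = (2) / -1 = -2
u = (-12 - (1)*(-2)) / -2 = 5

(5, -2)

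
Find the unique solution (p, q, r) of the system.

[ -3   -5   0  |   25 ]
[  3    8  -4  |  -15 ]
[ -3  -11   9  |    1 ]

(-5, -2, -4)

Forward elimination on [A|b]:
R2 <- R2 - (-1)*R1:  [  0   3  -4  10 ]
R3 <- R3 - (1)*R1:  [   0   -6    9  -24 ]
R3 <- R3 - (-2)*R2:  [  0   0   1  -4 ]
Row echelon form:
[ -3  -5   0  |  25 ]
[  0   3  -4  |  10 ]
[  0   0   1  |  -4 ]
Back-substitution:
r = (-4) / 1 = -4
q = (10 - (-4)*(-4)) / 3 = -2
p = (25 - (-5)*(-2)) / -3 = -5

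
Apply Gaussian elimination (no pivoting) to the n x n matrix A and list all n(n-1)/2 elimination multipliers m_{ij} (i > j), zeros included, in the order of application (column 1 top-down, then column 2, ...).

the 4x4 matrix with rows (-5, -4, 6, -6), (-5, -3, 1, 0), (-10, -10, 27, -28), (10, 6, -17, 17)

multipliers: 1, 2, -2, -2, -2, -3

Forward elimination:
R2 <- R2 - (1)*R1:  [  0   1  -5   6 ]
R3 <- R3 - (2)*R1:  [   0   -2   15  -16 ]
R4 <- R4 - (-2)*R1:  [  0  -2  -5   5 ]
R3 <- R3 - (-2)*R2:  [  0   0   5  -4 ]
R4 <- R4 - (-2)*R2:  [   0    0  -15   17 ]
R4 <- R4 - (-3)*R3:  [ 0  0  0  5 ]
Multipliers (in order of application): m_{21} = 1, m_{31} = 2, m_{41} = -2, m_{32} = -2, m_{42} = -2, m_{43} = -3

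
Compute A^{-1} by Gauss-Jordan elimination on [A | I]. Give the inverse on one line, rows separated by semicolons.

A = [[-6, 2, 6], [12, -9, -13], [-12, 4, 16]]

Gauss-Jordan on [A | I]:
R1 <- (1/-6)*R1:  [    1  -1/3    -1  |  -1/6     0     0 ]
R2 <- R2 - (12)*R1:  [  0  -5  -1  |   2   1   0 ]
R3 <- R3 - (-12)*R1:  [  0   0   4  |  -2   0   1 ]
R2 <- (1/-5)*R2:  [    0     1   1/5  |  -2/5  -1/5     0 ]
R1 <- R1 - (-1/3)*R2:  [      1       0  -14/15  |   -3/10   -1/15       0 ]
R3 <- (1/4)*R3:  [    0     0     1  |  -1/2     0   1/4 ]
R1 <- R1 - (-14/15)*R3:  [      1       0       0  |  -23/30   -1/15    7/30 ]
R2 <- R2 - (1/5)*R3:  [     0      1      0  |  -3/10   -1/5  -1/20 ]
Right block of [I | A^{-1}] is the inverse:
[ -23/30  -1/15   7/30 ]
[  -3/10   -1/5  -1/20 ]
[   -1/2      0    1/4 ]

inverse = [-23/30 -1/15 7/30; -3/10 -1/5 -1/20; -1/2 0 1/4]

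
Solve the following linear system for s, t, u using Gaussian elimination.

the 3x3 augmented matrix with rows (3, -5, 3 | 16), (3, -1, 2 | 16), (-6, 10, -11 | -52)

(3, 1, 4)

Forward elimination on [A|b]:
R2 <- R2 - (1)*R1:  [  0   4  -1   0 ]
R3 <- R3 - (-2)*R1:  [   0    0   -5  -20 ]
Row echelon form:
[ 3  -5   3  |   16 ]
[ 0   4  -1  |    0 ]
[ 0   0  -5  |  -20 ]
Back-substitution:
u = (-20) / -5 = 4
t = (0 - (-1)*(4)) / 4 = 1
s = (16 - (-5)*(1) - (3)*(4)) / 3 = 3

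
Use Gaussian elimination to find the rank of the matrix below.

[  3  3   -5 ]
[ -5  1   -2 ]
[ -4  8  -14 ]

Row reduction:
R2 <- R2 - (-5/3)*R1:  [     0      6  -31/3 ]
R3 <- R3 - (-4/3)*R1:  [     0     12  -62/3 ]
R3 <- R3 - (2)*R2:  [ 0  0  0 ]
Row echelon form:
[ 3  3     -5 ]
[ 0  6  -31/3 ]
[ 0  0      0 ]
Nonzero rows / pivot columns: 2

rank(A) = 2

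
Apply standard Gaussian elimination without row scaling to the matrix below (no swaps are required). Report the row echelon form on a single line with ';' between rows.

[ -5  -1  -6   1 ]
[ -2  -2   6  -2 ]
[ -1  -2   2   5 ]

Forward elimination:
R2 <- R2 - (2/5)*R1:  [     0   -8/5   42/5  -12/5 ]
R3 <- R3 - (1/5)*R1:  [    0  -9/5  16/5  24/5 ]
R3 <- R3 - (9/8)*R2:  [     0      0  -25/4   15/2 ]
Row echelon form:
[ -5    -1     -6      1 ]
[  0  -8/5   42/5  -12/5 ]
[  0     0  -25/4   15/2 ]

REF = [-5 -1 -6 1; 0 -8/5 42/5 -12/5; 0 0 -25/4 15/2]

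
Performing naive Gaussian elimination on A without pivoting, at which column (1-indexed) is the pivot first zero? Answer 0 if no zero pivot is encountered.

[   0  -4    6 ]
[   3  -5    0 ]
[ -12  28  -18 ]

first zero-pivot column = 1

Naive forward elimination:
Pivot entry (1,1) is zero but row 2 has 3 in column 1 -> naive elimination stops; a row interchange (e.g. R1 <-> R2) would be required here.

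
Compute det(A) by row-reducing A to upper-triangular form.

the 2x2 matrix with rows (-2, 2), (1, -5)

det(A) = 8

Forward elimination:
R2 <- R2 - (-1/2)*R1:  [  0  -4 ]
Upper-triangular form:
[ -2   2 ]
[  0  -4 ]
det(A) = (-1)^0 * (-2) * (-4) = 8  (0 row swaps -> sign +1)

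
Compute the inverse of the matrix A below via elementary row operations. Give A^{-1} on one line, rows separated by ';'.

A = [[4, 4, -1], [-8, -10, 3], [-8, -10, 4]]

inverse = [5/4 3/4 -1/4; -1 -1 1/2; 0 -1 1]

Gauss-Jordan on [A | I]:
R1 <- (1/4)*R1:  [    1     1  -1/4  |   1/4     0     0 ]
R2 <- R2 - (-8)*R1:  [  0  -2   1  |   2   1   0 ]
R3 <- R3 - (-8)*R1:  [  0  -2   2  |   2   0   1 ]
R2 <- (1/-2)*R2:  [    0     1  -1/2  |    -1  -1/2     0 ]
R1 <- R1 - (1)*R2:  [   1    0  1/4  |  5/4  1/2    0 ]
R3 <- R3 - (-2)*R2:  [  0   0   1  |   0  -1   1 ]
R1 <- R1 - (1/4)*R3:  [    1     0     0  |   5/4   3/4  -1/4 ]
R2 <- R2 - (-1/2)*R3:  [   0    1    0  |   -1   -1  1/2 ]
Right block of [I | A^{-1}] is the inverse:
[ 5/4  3/4  -1/4 ]
[  -1   -1   1/2 ]
[   0   -1     1 ]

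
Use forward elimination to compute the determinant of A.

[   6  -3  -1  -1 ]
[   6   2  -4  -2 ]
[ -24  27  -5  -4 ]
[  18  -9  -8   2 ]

Forward elimination:
R2 <- R2 - (1)*R1:  [  0   5  -3  -1 ]
R3 <- R3 - (-4)*R1:  [  0  15  -9  -8 ]
R4 <- R4 - (3)*R1:  [  0   0  -5   5 ]
R3 <- R3 - (3)*R2:  [  0   0   0  -5 ]
R3 <-> R4   (pivot in column 3 was zero)
[ 6  -3  -1  -1 ]
[ 0   5  -3  -1 ]
[ 0   0  -5   5 ]
[ 0   0   0  -5 ]
Upper-triangular form:
[ 6  -3  -1  -1 ]
[ 0   5  -3  -1 ]
[ 0   0  -5   5 ]
[ 0   0   0  -5 ]
det(A) = (-1)^1 * (6) * (5) * (-5) * (-5) = -750  (1 row swap -> sign -1)

det(A) = -750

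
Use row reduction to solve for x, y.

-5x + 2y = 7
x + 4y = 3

(-1, 1)

Forward elimination on [A|b]:
R2 <- R2 - (-1/5)*R1:  [    0  22/5  22/5 ]
Row echelon form:
[ -5     2  |     7 ]
[  0  22/5  |  22/5 ]
Back-substitution:
y = (22/5) / (22/5) = 1
x = (7 - (2)*(1)) / -5 = -1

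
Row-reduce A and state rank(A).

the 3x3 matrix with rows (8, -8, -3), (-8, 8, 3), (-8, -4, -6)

rank(A) = 2

Row reduction:
R2 <- R2 - (-1)*R1:  [ 0  0  0 ]
R3 <- R3 - (-1)*R1:  [   0  -12   -9 ]
R2 <-> R3   (pivot in column 2 was zero)
[ 8   -8  -3 ]
[ 0  -12  -9 ]
[ 0    0   0 ]
Row echelon form:
[ 8   -8  -3 ]
[ 0  -12  -9 ]
[ 0    0   0 ]
Nonzero rows / pivot columns: 2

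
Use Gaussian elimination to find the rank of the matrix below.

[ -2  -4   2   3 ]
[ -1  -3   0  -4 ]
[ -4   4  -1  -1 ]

Row reduction:
R2 <- R2 - (1/2)*R1:  [     0     -1     -1  -11/2 ]
R3 <- R3 - (2)*R1:  [  0  12  -5  -7 ]
R3 <- R3 - (-12)*R2:  [   0    0  -17  -73 ]
Row echelon form:
[ -2  -4    2      3 ]
[  0  -1   -1  -11/2 ]
[  0   0  -17    -73 ]
Nonzero rows / pivot columns: 3

rank(A) = 3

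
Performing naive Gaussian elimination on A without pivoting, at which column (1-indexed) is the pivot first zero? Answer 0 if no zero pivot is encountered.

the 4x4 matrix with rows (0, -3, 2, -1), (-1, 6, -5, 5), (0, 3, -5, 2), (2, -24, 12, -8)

first zero-pivot column = 1

Naive forward elimination:
Pivot entry (1,1) is zero but row 2 has -1 in column 1 -> naive elimination stops; a row interchange (e.g. R1 <-> R2) would be required here.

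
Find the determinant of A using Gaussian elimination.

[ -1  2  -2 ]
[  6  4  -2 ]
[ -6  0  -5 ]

Forward elimination:
R2 <- R2 - (-6)*R1:  [   0   16  -14 ]
R3 <- R3 - (6)*R1:  [   0  -12    7 ]
R3 <- R3 - (-3/4)*R2:  [    0     0  -7/2 ]
Upper-triangular form:
[ -1   2    -2 ]
[  0  16   -14 ]
[  0   0  -7/2 ]
det(A) = (-1)^0 * (-1) * (16) * (-7/2) = 56  (0 row swaps -> sign +1)

det(A) = 56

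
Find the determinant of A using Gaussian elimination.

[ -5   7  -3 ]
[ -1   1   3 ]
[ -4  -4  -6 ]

Forward elimination:
R2 <- R2 - (1/5)*R1:  [    0  -2/5  18/5 ]
R3 <- R3 - (4/5)*R1:  [     0  -48/5  -18/5 ]
R3 <- R3 - (24)*R2:  [   0    0  -90 ]
Upper-triangular form:
[ -5     7    -3 ]
[  0  -2/5  18/5 ]
[  0     0   -90 ]
det(A) = (-1)^0 * (-5) * (-2/5) * (-90) = -180  (0 row swaps -> sign +1)

det(A) = -180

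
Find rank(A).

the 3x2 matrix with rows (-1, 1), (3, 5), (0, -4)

rank(A) = 2

Row reduction:
R2 <- R2 - (-3)*R1:  [ 0  8 ]
R3 <- R3 - (-1/2)*R2:  [ 0  0 ]
Row echelon form:
[ -1  1 ]
[  0  8 ]
[  0  0 ]
Nonzero rows / pivot columns: 2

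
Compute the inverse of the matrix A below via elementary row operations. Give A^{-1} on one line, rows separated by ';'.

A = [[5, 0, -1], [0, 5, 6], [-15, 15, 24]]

inverse = [2/5 -1/5 1/15; -6/5 7/5 -2/5; 1 -1 1/3]

Gauss-Jordan on [A | I]:
R1 <- (1/5)*R1:  [    1     0  -1/5  |   1/5     0     0 ]
R3 <- R3 - (-15)*R1:  [  0  15  21  |   3   0   1 ]
R2 <- (1/5)*R2:  [   0    1  6/5  |    0  1/5    0 ]
R3 <- R3 - (15)*R2:  [  0   0   3  |   3  -3   1 ]
R3 <- (1/3)*R3:  [   0    0    1  |    1   -1  1/3 ]
R1 <- R1 - (-1/5)*R3:  [    1     0     0  |   2/5  -1/5  1/15 ]
R2 <- R2 - (6/5)*R3:  [    0     1     0  |  -6/5   7/5  -2/5 ]
Right block of [I | A^{-1}] is the inverse:
[  2/5  -1/5  1/15 ]
[ -6/5   7/5  -2/5 ]
[    1    -1   1/3 ]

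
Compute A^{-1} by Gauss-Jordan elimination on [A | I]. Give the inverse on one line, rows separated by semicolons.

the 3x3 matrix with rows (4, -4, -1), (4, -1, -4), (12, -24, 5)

Gauss-Jordan on [A | I]:
R1 <- (1/4)*R1:  [    1    -1  -1/4  |   1/4     0     0 ]
R2 <- R2 - (4)*R1:  [  0   3  -3  |  -1   1   0 ]
R3 <- R3 - (12)*R1:  [   0  -12    8  |   -3    0    1 ]
R2 <- (1/3)*R2:  [    0     1    -1  |  -1/3   1/3     0 ]
R1 <- R1 - (-1)*R2:  [     1      0   -5/4  |  -1/12    1/3      0 ]
R3 <- R3 - (-12)*R2:  [  0   0  -4  |  -7   4   1 ]
R3 <- (1/-4)*R3:  [    0     0     1  |   7/4    -1  -1/4 ]
R1 <- R1 - (-5/4)*R3:  [      1       0       0  |  101/48  -11/12   -5/16 ]
R2 <- R2 - (-1)*R3:  [     0      1      0  |  17/12   -2/3   -1/4 ]
Right block of [I | A^{-1}] is the inverse:
[ 101/48  -11/12  -5/16 ]
[  17/12    -2/3   -1/4 ]
[    7/4      -1   -1/4 ]

inverse = [101/48 -11/12 -5/16; 17/12 -2/3 -1/4; 7/4 -1 -1/4]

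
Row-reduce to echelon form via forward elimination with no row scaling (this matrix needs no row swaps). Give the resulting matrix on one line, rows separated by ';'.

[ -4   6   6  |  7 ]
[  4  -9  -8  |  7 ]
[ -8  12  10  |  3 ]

Forward elimination:
R2 <- R2 - (-1)*R1:  [  0  -3  -2  14 ]
R3 <- R3 - (2)*R1:  [   0    0   -2  -11 ]
Row echelon form:
[ -4   6   6  |    7 ]
[  0  -3  -2  |   14 ]
[  0   0  -2  |  -11 ]

REF = [-4 6 6 7; 0 -3 -2 14; 0 0 -2 -11]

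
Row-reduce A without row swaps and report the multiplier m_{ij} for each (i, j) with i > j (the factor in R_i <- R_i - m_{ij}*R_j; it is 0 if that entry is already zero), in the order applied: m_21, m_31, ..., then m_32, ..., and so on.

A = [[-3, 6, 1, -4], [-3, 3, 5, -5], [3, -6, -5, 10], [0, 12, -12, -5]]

Forward elimination:
R2 <- R2 - (1)*R1:  [  0  -3   4  -1 ]
R3 <- R3 - (-1)*R1:  [  0   0  -4   6 ]
R4: entry in column 1 is already 0 -> m_{41} = 0 (no row operation needed)
R3: entry in column 2 is already 0 -> m_{32} = 0 (no row operation needed)
R4 <- R4 - (-4)*R2:  [  0   0   4  -9 ]
R4 <- R4 - (-1)*R3:  [  0   0   0  -3 ]
Multipliers (in order of application): m_{21} = 1, m_{31} = -1, m_{41} = 0, m_{32} = 0, m_{42} = -4, m_{43} = -1

multipliers: 1, -1, 0, 0, -4, -1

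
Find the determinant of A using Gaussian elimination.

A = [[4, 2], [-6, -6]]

Forward elimination:
R2 <- R2 - (-3/2)*R1:  [  0  -3 ]
Upper-triangular form:
[ 4   2 ]
[ 0  -3 ]
det(A) = (-1)^0 * (4) * (-3) = -12  (0 row swaps -> sign +1)

det(A) = -12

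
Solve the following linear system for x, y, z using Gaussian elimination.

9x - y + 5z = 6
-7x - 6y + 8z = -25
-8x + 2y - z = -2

Forward elimination on [A|b]:
R2 <- R2 - (-7/9)*R1:  [     0  -61/9  107/9  -61/3 ]
R3 <- R3 - (-8/9)*R1:  [    0  10/9  31/9  10/3 ]
R3 <- R3 - (-10/61)*R2:  [      0       0  329/61       0 ]
Row echelon form:
[ 9     -1       5  |      6 ]
[ 0  -61/9   107/9  |  -61/3 ]
[ 0      0  329/61  |      0 ]
Back-substitution:
z = (0) / (329/61) = 0
y = (-61/3 - (107/9)*(0)) / (-61/9) = 3
x = (6 - (-1)*(3) - (5)*(0)) / 9 = 1

(1, 3, 0)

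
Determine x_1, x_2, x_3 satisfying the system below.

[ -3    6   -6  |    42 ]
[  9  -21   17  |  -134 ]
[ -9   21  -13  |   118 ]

Forward elimination on [A|b]:
R2 <- R2 - (-3)*R1:  [  0  -3  -1  -8 ]
R3 <- R3 - (3)*R1:  [  0   3   5  -8 ]
R3 <- R3 - (-1)*R2:  [   0    0    4  -16 ]
Row echelon form:
[ -3   6  -6  |   42 ]
[  0  -3  -1  |   -8 ]
[  0   0   4  |  -16 ]
Back-substitution:
x_3 = (-16) / 4 = -4
x_2 = (-8 - (-1)*(-4)) / -3 = 4
x_1 = (42 - (6)*(4) - (-6)*(-4)) / -3 = 2

(2, 4, -4)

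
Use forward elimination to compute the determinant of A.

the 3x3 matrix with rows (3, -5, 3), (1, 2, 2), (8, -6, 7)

det(A) = -33

Forward elimination:
R2 <- R2 - (1/3)*R1:  [    0  11/3     1 ]
R3 <- R3 - (8/3)*R1:  [    0  22/3    -1 ]
R3 <- R3 - (2)*R2:  [  0   0  -3 ]
Upper-triangular form:
[ 3    -5   3 ]
[ 0  11/3   1 ]
[ 0     0  -3 ]
det(A) = (-1)^0 * (3) * (11/3) * (-3) = -33  (0 row swaps -> sign +1)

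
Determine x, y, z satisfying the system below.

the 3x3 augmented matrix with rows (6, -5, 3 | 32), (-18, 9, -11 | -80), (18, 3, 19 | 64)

Forward elimination on [A|b]:
R2 <- R2 - (-3)*R1:  [  0  -6  -2  16 ]
R3 <- R3 - (3)*R1:  [   0   18   10  -32 ]
R3 <- R3 - (-3)*R2:  [  0   0   4  16 ]
Row echelon form:
[ 6  -5   3  |  32 ]
[ 0  -6  -2  |  16 ]
[ 0   0   4  |  16 ]
Back-substitution:
z = (16) / 4 = 4
y = (16 - (-2)*(4)) / -6 = -4
x = (32 - (-5)*(-4) - (3)*(4)) / 6 = 0

(0, -4, 4)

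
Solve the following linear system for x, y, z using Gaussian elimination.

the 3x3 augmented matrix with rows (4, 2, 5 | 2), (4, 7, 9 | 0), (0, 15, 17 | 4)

Forward elimination on [A|b]:
R2 <- R2 - (1)*R1:  [  0   5   4  -2 ]
R3 <- R3 - (3)*R2:  [  0   0   5  10 ]
Row echelon form:
[ 4  2  5  |   2 ]
[ 0  5  4  |  -2 ]
[ 0  0  5  |  10 ]
Back-substitution:
z = (10) / 5 = 2
y = (-2 - (4)*(2)) / 5 = -2
x = (2 - (2)*(-2) - (5)*(2)) / 4 = -1

(-1, -2, 2)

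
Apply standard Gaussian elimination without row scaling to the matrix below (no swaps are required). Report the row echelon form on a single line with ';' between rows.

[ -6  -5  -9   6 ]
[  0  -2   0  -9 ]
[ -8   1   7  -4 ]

REF = [-6 -5 -9 6; 0 -2 0 -9; 0 0 19 -93/2]

Forward elimination:
R3 <- R3 - (4/3)*R1:  [    0  23/3    19   -12 ]
R3 <- R3 - (-23/6)*R2:  [     0      0     19  -93/2 ]
Row echelon form:
[ -6  -5  -9      6 ]
[  0  -2   0     -9 ]
[  0   0  19  -93/2 ]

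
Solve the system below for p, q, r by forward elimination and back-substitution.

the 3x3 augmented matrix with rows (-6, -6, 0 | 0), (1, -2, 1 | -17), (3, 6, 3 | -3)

Forward elimination on [A|b]:
R2 <- R2 - (-1/6)*R1:  [   0   -3    1  -17 ]
R3 <- R3 - (-1/2)*R1:  [  0   3   3  -3 ]
R3 <- R3 - (-1)*R2:  [   0    0    4  -20 ]
Row echelon form:
[ -6  -6  0  |    0 ]
[  0  -3  1  |  -17 ]
[  0   0  4  |  -20 ]
Back-substitution:
r = (-20) / 4 = -5
q = (-17 - (1)*(-5)) / -3 = 4
p = (0 - (-6)*(4)) / -6 = -4

(-4, 4, -5)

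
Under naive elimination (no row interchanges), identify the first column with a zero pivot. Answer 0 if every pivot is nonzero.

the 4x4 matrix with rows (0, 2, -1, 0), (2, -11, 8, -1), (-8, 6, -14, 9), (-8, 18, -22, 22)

Naive forward elimination:
Pivot entry (1,1) is zero but row 2 has 2 in column 1 -> naive elimination stops; a row interchange (e.g. R1 <-> R2) would be required here.

first zero-pivot column = 1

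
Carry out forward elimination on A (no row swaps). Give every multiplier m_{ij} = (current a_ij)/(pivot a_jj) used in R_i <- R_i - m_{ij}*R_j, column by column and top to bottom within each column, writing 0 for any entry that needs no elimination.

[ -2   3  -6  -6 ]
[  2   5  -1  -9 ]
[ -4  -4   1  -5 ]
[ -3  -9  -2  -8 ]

multipliers: -1, 2, 3/2, -5/4, -27/16, -77/68

Forward elimination:
R2 <- R2 - (-1)*R1:  [   0    8   -7  -15 ]
R3 <- R3 - (2)*R1:  [   0  -10   13    7 ]
R4 <- R4 - (3/2)*R1:  [     0  -27/2      7      1 ]
R3 <- R3 - (-5/4)*R2:  [     0      0   17/4  -47/4 ]
R4 <- R4 - (-27/16)*R2:  [       0        0   -77/16  -389/16 ]
R4 <- R4 - (-77/68)*R3:  [        0         0         0  -1279/34 ]
Multipliers (in order of application): m_{21} = -1, m_{31} = 2, m_{41} = 3/2, m_{32} = -5/4, m_{42} = -27/16, m_{43} = -77/68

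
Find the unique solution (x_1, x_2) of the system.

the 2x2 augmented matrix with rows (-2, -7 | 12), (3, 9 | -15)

(1, -2)

Forward elimination on [A|b]:
R2 <- R2 - (-3/2)*R1:  [    0  -3/2     3 ]
Row echelon form:
[ -2    -7  |  12 ]
[  0  -3/2  |   3 ]
Back-substitution:
x_2 = (3) / (-3/2) = -2
x_1 = (12 - (-7)*(-2)) / -2 = 1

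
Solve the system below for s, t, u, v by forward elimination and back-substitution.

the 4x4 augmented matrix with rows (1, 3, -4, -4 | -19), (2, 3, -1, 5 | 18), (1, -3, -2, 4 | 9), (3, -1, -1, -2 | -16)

Forward elimination on [A|b]:
R2 <- R2 - (2)*R1:  [  0  -3   7  13  56 ]
R3 <- R3 - (1)*R1:  [  0  -6   2   8  28 ]
R4 <- R4 - (3)*R1:  [   0  -10   11   10   41 ]
R3 <- R3 - (2)*R2:  [   0    0  -12  -18  -84 ]
R4 <- R4 - (10/3)*R2:  [      0       0   -37/3  -100/3  -437/3 ]
R4 <- R4 - (37/36)*R3:  [      0       0       0   -89/6  -178/3 ]
Row echelon form:
[ 1   3   -4     -4  |     -19 ]
[ 0  -3    7     13  |      56 ]
[ 0   0  -12    -18  |     -84 ]
[ 0   0    0  -89/6  |  -178/3 ]
Back-substitution:
v = (-178/3) / (-89/6) = 4
u = (-84 - (-18)*(4)) / -12 = 1
t = (56 - (7)*(1) - (13)*(4)) / -3 = 1
s = (-19 - (3)*(1) - (-4)*(1) - (-4)*(4)) / 1 = -2

(-2, 1, 1, 4)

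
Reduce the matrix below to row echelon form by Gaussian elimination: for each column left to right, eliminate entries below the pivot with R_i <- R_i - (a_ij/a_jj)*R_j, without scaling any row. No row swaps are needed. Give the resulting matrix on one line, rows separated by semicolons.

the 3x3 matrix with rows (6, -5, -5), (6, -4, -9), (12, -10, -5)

Forward elimination:
R2 <- R2 - (1)*R1:  [  0   1  -4 ]
R3 <- R3 - (2)*R1:  [ 0  0  5 ]
Row echelon form:
[ 6  -5  -5 ]
[ 0   1  -4 ]
[ 0   0   5 ]

REF = [6 -5 -5; 0 1 -4; 0 0 5]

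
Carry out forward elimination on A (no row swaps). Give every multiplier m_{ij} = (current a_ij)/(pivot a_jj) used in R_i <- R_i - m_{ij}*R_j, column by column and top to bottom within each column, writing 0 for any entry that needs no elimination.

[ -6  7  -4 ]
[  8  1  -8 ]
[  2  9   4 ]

multipliers: -4/3, -1/3, 34/31

Forward elimination:
R2 <- R2 - (-4/3)*R1:  [     0   31/3  -40/3 ]
R3 <- R3 - (-1/3)*R1:  [    0  34/3   8/3 ]
R3 <- R3 - (34/31)*R2:  [      0       0  536/31 ]
Multipliers (in order of application): m_{21} = -4/3, m_{31} = -1/3, m_{32} = 34/31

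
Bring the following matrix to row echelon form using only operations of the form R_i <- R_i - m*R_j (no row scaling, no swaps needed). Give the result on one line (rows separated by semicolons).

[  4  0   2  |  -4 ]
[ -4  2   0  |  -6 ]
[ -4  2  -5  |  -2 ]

Forward elimination:
R2 <- R2 - (-1)*R1:  [   0    2    2  -10 ]
R3 <- R3 - (-1)*R1:  [  0   2  -3  -6 ]
R3 <- R3 - (1)*R2:  [  0   0  -5   4 ]
Row echelon form:
[ 4  0   2  |   -4 ]
[ 0  2   2  |  -10 ]
[ 0  0  -5  |    4 ]

REF = [4 0 2 -4; 0 2 2 -10; 0 0 -5 4]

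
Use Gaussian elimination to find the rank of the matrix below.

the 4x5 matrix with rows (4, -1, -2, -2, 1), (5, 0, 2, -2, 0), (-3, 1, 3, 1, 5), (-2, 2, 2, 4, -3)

rank(A) = 4

Row reduction:
R2 <- R2 - (5/4)*R1:  [    0   5/4   9/2   1/2  -5/4 ]
R3 <- R3 - (-3/4)*R1:  [    0   1/4   3/2  -1/2  23/4 ]
R4 <- R4 - (-1/2)*R1:  [    0   3/2     1     3  -5/2 ]
R3 <- R3 - (1/5)*R2:  [    0     0   3/5  -3/5     6 ]
R4 <- R4 - (6/5)*R2:  [     0      0  -22/5   12/5     -1 ]
R4 <- R4 - (-22/3)*R3:  [  0   0   0  -2  43 ]
Row echelon form:
[ 4   -1   -2    -2     1 ]
[ 0  5/4  9/2   1/2  -5/4 ]
[ 0    0  3/5  -3/5     6 ]
[ 0    0    0    -2    43 ]
Nonzero rows / pivot columns: 4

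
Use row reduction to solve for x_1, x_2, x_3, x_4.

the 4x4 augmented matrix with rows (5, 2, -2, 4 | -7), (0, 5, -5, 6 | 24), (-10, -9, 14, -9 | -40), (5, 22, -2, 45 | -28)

Forward elimination on [A|b]:
R3 <- R3 - (-2)*R1:  [   0   -5   10   -1  -54 ]
R4 <- R4 - (1)*R1:  [   0   20    0   41  -21 ]
R3 <- R3 - (-1)*R2:  [   0    0    5    5  -30 ]
R4 <- R4 - (4)*R2:  [    0     0    20    17  -117 ]
R4 <- R4 - (4)*R3:  [  0   0   0  -3   3 ]
Row echelon form:
[ 5  2  -2   4  |   -7 ]
[ 0  5  -5   6  |   24 ]
[ 0  0   5   5  |  -30 ]
[ 0  0   0  -3  |    3 ]
Back-substitution:
x_4 = (3) / -3 = -1
x_3 = (-30 - (5)*(-1)) / 5 = -5
x_2 = (24 - (-5)*(-5) - (6)*(-1)) / 5 = 1
x_1 = (-7 - (2)*(1) - (-2)*(-5) - (4)*(-1)) / 5 = -3

(-3, 1, -5, -1)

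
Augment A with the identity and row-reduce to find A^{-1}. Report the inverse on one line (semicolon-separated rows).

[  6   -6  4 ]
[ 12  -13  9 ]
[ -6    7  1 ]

Gauss-Jordan on [A | I]:
R1 <- (1/6)*R1:  [   1   -1  2/3  |  1/6    0    0 ]
R2 <- R2 - (12)*R1:  [  0  -1   1  |  -2   1   0 ]
R3 <- R3 - (-6)*R1:  [ 0  1  5  |  1  0  1 ]
R2 <- (1/-1)*R2:  [  0   1  -1  |   2  -1   0 ]
R1 <- R1 - (-1)*R2:  [    1     0  -1/3  |  13/6    -1     0 ]
R3 <- R3 - (1)*R2:  [  0   0   6  |  -1   1   1 ]
R3 <- (1/6)*R3:  [    0     0     1  |  -1/6   1/6   1/6 ]
R1 <- R1 - (-1/3)*R3:  [      1       0       0  |    19/9  -17/18    1/18 ]
R2 <- R2 - (-1)*R3:  [    0     1     0  |  11/6  -5/6   1/6 ]
Right block of [I | A^{-1}] is the inverse:
[ 19/9  -17/18  1/18 ]
[ 11/6    -5/6   1/6 ]
[ -1/6     1/6   1/6 ]

inverse = [19/9 -17/18 1/18; 11/6 -5/6 1/6; -1/6 1/6 1/6]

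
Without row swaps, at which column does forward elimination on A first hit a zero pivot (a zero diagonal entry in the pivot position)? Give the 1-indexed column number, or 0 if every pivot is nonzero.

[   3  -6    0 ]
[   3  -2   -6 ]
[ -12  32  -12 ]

first zero-pivot column = 3

Naive forward elimination:
R2 <- R2 - (1)*R1:  [  0   4  -6 ]
R3 <- R3 - (-4)*R1:  [   0    8  -12 ]
R3 <- R3 - (2)*R2:  [ 0  0  0 ]
Matrix at this point:
[ 3  -6   0 ]
[ 0   4  -6 ]
[ 0   0   0 ]
Pivot entry (3,3) in the last row is zero and there are no rows below to swap with -> zero pivot in column 3 (A is singular).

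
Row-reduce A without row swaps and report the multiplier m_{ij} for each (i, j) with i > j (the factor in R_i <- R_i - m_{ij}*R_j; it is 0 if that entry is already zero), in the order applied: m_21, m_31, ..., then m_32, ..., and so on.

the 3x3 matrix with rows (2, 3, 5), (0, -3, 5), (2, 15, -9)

Forward elimination:
R2: entry in column 1 is already 0 -> m_{21} = 0 (no row operation needed)
R3 <- R3 - (1)*R1:  [   0   12  -14 ]
R3 <- R3 - (-4)*R2:  [ 0  0  6 ]
Multipliers (in order of application): m_{21} = 0, m_{31} = 1, m_{32} = -4

multipliers: 0, 1, -4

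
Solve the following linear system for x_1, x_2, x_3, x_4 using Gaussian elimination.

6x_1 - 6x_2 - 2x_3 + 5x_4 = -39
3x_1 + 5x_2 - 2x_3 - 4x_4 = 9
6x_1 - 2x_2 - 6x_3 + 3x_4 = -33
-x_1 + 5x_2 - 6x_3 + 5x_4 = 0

(-2, 3, 2, -1)

Forward elimination on [A|b]:
R2 <- R2 - (1/2)*R1:  [     0      8     -1  -13/2   57/2 ]
R3 <- R3 - (1)*R1:  [  0   4  -4  -2   6 ]
R4 <- R4 - (-1/6)*R1:  [     0      4  -19/3   35/6  -13/2 ]
R3 <- R3 - (1/2)*R2:  [     0      0   -7/2    5/4  -33/4 ]
R4 <- R4 - (1/2)*R2:  [      0       0   -35/6  109/12   -83/4 ]
R4 <- R4 - (5/3)*R3:  [  0   0   0   7  -7 ]
Row echelon form:
[ 6  -6    -2      5  |    -39 ]
[ 0   8    -1  -13/2  |   57/2 ]
[ 0   0  -7/2    5/4  |  -33/4 ]
[ 0   0     0      7  |     -7 ]
Back-substitution:
x_4 = (-7) / 7 = -1
x_3 = (-33/4 - (5/4)*(-1)) / (-7/2) = 2
x_2 = (57/2 - (-1)*(2) - (-13/2)*(-1)) / 8 = 3
x_1 = (-39 - (-6)*(3) - (-2)*(2) - (5)*(-1)) / 6 = -2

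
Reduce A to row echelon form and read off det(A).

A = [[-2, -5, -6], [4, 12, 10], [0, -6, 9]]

Forward elimination:
R2 <- R2 - (-2)*R1:  [  0   2  -2 ]
R3 <- R3 - (-3)*R2:  [ 0  0  3 ]
Upper-triangular form:
[ -2  -5  -6 ]
[  0   2  -2 ]
[  0   0   3 ]
det(A) = (-1)^0 * (-2) * (2) * (3) = -12  (0 row swaps -> sign +1)

det(A) = -12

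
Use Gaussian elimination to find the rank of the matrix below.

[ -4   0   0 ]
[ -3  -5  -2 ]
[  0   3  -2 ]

Row reduction:
R2 <- R2 - (3/4)*R1:  [  0  -5  -2 ]
R3 <- R3 - (-3/5)*R2:  [     0      0  -16/5 ]
Row echelon form:
[ -4   0      0 ]
[  0  -5     -2 ]
[  0   0  -16/5 ]
Nonzero rows / pivot columns: 3

rank(A) = 3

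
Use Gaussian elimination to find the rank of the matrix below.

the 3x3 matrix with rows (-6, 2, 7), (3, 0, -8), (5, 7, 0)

Row reduction:
R2 <- R2 - (-1/2)*R1:  [    0     1  -9/2 ]
R3 <- R3 - (-5/6)*R1:  [    0  26/3  35/6 ]
R3 <- R3 - (26/3)*R2:  [     0      0  269/6 ]
Row echelon form:
[ -6  2      7 ]
[  0  1   -9/2 ]
[  0  0  269/6 ]
Nonzero rows / pivot columns: 3

rank(A) = 3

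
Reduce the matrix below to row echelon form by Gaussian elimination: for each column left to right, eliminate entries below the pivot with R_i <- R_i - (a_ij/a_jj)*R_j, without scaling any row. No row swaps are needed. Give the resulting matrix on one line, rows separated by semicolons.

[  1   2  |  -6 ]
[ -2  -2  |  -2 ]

REF = [1 2 -6; 0 2 -14]

Forward elimination:
R2 <- R2 - (-2)*R1:  [   0    2  -14 ]
Row echelon form:
[ 1  2  |   -6 ]
[ 0  2  |  -14 ]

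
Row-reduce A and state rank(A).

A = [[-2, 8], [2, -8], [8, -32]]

Row reduction:
R2 <- R2 - (-1)*R1:  [ 0  0 ]
R3 <- R3 - (-4)*R1:  [ 0  0 ]
Row echelon form:
[ -2  8 ]
[  0  0 ]
[  0  0 ]
Nonzero rows / pivot columns: 1

rank(A) = 1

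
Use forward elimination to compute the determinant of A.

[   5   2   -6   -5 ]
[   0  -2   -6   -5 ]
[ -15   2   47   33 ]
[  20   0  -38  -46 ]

det(A) = 100

Forward elimination:
R3 <- R3 - (-3)*R1:  [  0   8  29  18 ]
R4 <- R4 - (4)*R1:  [   0   -8  -14  -26 ]
R3 <- R3 - (-4)*R2:  [  0   0   5  -2 ]
R4 <- R4 - (4)*R2:  [  0   0  10  -6 ]
R4 <- R4 - (2)*R3:  [  0   0   0  -2 ]
Upper-triangular form:
[ 5   2  -6  -5 ]
[ 0  -2  -6  -5 ]
[ 0   0   5  -2 ]
[ 0   0   0  -2 ]
det(A) = (-1)^0 * (5) * (-2) * (5) * (-2) = 100  (0 row swaps -> sign +1)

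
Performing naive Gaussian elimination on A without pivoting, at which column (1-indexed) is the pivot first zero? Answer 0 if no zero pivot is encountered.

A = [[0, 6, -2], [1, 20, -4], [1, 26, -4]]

Naive forward elimination:
Pivot entry (1,1) is zero but row 2 has 1 in column 1 -> naive elimination stops; a row interchange (e.g. R1 <-> R2) would be required here.

first zero-pivot column = 1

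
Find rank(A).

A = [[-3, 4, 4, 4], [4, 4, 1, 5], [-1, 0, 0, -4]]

rank(A) = 3

Row reduction:
R2 <- R2 - (-4/3)*R1:  [    0  28/3  19/3  31/3 ]
R3 <- R3 - (1/3)*R1:  [     0   -4/3   -4/3  -16/3 ]
R3 <- R3 - (-1/7)*R2:  [     0      0   -3/7  -27/7 ]
Row echelon form:
[ -3     4     4      4 ]
[  0  28/3  19/3   31/3 ]
[  0     0  -3/7  -27/7 ]
Nonzero rows / pivot columns: 3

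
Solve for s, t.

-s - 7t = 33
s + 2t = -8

Forward elimination on [A|b]:
R2 <- R2 - (-1)*R1:  [  0  -5  25 ]
Row echelon form:
[ -1  -7  |  33 ]
[  0  -5  |  25 ]
Back-substitution:
t = (25) / -5 = -5
s = (33 - (-7)*(-5)) / -1 = 2

(2, -5)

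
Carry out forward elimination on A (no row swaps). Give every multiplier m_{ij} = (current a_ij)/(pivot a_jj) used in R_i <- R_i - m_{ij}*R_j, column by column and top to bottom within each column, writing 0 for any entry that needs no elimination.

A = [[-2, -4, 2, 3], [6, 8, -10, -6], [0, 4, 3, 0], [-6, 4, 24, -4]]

multipliers: -3, 0, 3, -1, -4, -2

Forward elimination:
R2 <- R2 - (-3)*R1:  [  0  -4  -4   3 ]
R3: entry in column 1 is already 0 -> m_{31} = 0 (no row operation needed)
R4 <- R4 - (3)*R1:  [   0   16   18  -13 ]
R3 <- R3 - (-1)*R2:  [  0   0  -1   3 ]
R4 <- R4 - (-4)*R2:  [  0   0   2  -1 ]
R4 <- R4 - (-2)*R3:  [ 0  0  0  5 ]
Multipliers (in order of application): m_{21} = -3, m_{31} = 0, m_{41} = 3, m_{32} = -1, m_{42} = -4, m_{43} = -2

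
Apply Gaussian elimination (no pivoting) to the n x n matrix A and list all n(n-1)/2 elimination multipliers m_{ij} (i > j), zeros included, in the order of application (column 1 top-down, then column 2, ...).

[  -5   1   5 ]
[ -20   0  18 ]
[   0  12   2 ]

Forward elimination:
R2 <- R2 - (4)*R1:  [  0  -4  -2 ]
R3: entry in column 1 is already 0 -> m_{31} = 0 (no row operation needed)
R3 <- R3 - (-3)*R2:  [  0   0  -4 ]
Multipliers (in order of application): m_{21} = 4, m_{31} = 0, m_{32} = -3

multipliers: 4, 0, -3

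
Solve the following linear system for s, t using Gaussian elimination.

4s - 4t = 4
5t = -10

(-1, -2)

Forward elimination on [A|b]:
Row echelon form:
[ 4  -4  |    4 ]
[ 0   5  |  -10 ]
Back-substitution:
t = (-10) / 5 = -2
s = (4 - (-4)*(-2)) / 4 = -1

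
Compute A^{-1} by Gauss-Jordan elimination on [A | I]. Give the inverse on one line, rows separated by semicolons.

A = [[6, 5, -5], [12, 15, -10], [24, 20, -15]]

inverse = [-1/6 -1/6 1/6; -2/5 1/5 0; -4/5 0 1/5]

Gauss-Jordan on [A | I]:
R1 <- (1/6)*R1:  [    1   5/6  -5/6  |   1/6     0     0 ]
R2 <- R2 - (12)*R1:  [  0   5   0  |  -2   1   0 ]
R3 <- R3 - (24)*R1:  [  0   0   5  |  -4   0   1 ]
R2 <- (1/5)*R2:  [    0     1     0  |  -2/5   1/5     0 ]
R1 <- R1 - (5/6)*R2:  [    1     0  -5/6  |   1/2  -1/6     0 ]
R3 <- (1/5)*R3:  [    0     0     1  |  -4/5     0   1/5 ]
R1 <- R1 - (-5/6)*R3:  [    1     0     0  |  -1/6  -1/6   1/6 ]
Right block of [I | A^{-1}] is the inverse:
[ -1/6  -1/6  1/6 ]
[ -2/5   1/5    0 ]
[ -4/5     0  1/5 ]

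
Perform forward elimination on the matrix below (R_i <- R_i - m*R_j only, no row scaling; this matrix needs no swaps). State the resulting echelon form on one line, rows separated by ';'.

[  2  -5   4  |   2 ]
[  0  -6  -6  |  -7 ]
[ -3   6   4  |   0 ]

Forward elimination:
R3 <- R3 - (-3/2)*R1:  [    0  -3/2    10     3 ]
R3 <- R3 - (1/4)*R2:  [    0     0  23/2  19/4 ]
Row echelon form:
[ 2  -5     4  |     2 ]
[ 0  -6    -6  |    -7 ]
[ 0   0  23/2  |  19/4 ]

REF = [2 -5 4 2; 0 -6 -6 -7; 0 0 23/2 19/4]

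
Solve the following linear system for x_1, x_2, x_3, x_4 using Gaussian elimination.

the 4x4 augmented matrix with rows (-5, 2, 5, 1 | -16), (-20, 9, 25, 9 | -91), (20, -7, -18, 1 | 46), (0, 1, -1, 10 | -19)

(-1, -2, -3, -2)

Forward elimination on [A|b]:
R2 <- R2 - (4)*R1:  [   0    1    5    5  -27 ]
R3 <- R3 - (-4)*R1:  [   0    1    2    5  -18 ]
R3 <- R3 - (1)*R2:  [  0   0  -3   0   9 ]
R4 <- R4 - (1)*R2:  [  0   0  -6   5   8 ]
R4 <- R4 - (2)*R3:  [   0    0    0    5  -10 ]
Row echelon form:
[ -5  2   5  1  |  -16 ]
[  0  1   5  5  |  -27 ]
[  0  0  -3  0  |    9 ]
[  0  0   0  5  |  -10 ]
Back-substitution:
x_4 = (-10) / 5 = -2
x_3 = (9) / -3 = -3
x_2 = (-27 - (5)*(-3) - (5)*(-2)) / 1 = -2
x_1 = (-16 - (2)*(-2) - (5)*(-3) - (1)*(-2)) / -5 = -1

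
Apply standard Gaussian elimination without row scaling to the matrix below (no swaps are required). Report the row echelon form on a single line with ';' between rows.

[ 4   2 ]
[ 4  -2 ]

Forward elimination:
R2 <- R2 - (1)*R1:  [  0  -4 ]
Row echelon form:
[ 4   2 ]
[ 0  -4 ]

REF = [4 2; 0 -4]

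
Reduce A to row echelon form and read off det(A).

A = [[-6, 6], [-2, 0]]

Forward elimination:
R2 <- R2 - (1/3)*R1:  [  0  -2 ]
Upper-triangular form:
[ -6   6 ]
[  0  -2 ]
det(A) = (-1)^0 * (-6) * (-2) = 12  (0 row swaps -> sign +1)

det(A) = 12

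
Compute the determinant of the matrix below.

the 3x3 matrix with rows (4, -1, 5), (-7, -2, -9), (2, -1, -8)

Forward elimination:
R2 <- R2 - (-7/4)*R1:  [     0  -15/4   -1/4 ]
R3 <- R3 - (1/2)*R1:  [     0   -1/2  -21/2 ]
R3 <- R3 - (2/15)*R2:  [       0        0  -157/15 ]
Upper-triangular form:
[ 4     -1        5 ]
[ 0  -15/4     -1/4 ]
[ 0      0  -157/15 ]
det(A) = (-1)^0 * (4) * (-15/4) * (-157/15) = 157  (0 row swaps -> sign +1)

det(A) = 157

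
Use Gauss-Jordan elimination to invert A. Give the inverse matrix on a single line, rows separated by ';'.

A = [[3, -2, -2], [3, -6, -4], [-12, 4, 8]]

Gauss-Jordan on [A | I]:
R1 <- (1/3)*R1:  [    1  -2/3  -2/3  |   1/3     0     0 ]
R2 <- R2 - (3)*R1:  [  0  -4  -2  |  -1   1   0 ]
R3 <- R3 - (-12)*R1:  [  0  -4   0  |   4   0   1 ]
R2 <- (1/-4)*R2:  [    0     1   1/2  |   1/4  -1/4     0 ]
R1 <- R1 - (-2/3)*R2:  [    1     0  -1/3  |   1/2  -1/6     0 ]
R3 <- R3 - (-4)*R2:  [  0   0   2  |   5  -1   1 ]
R3 <- (1/2)*R3:  [    0     0     1  |   5/2  -1/2   1/2 ]
R1 <- R1 - (-1/3)*R3:  [    1     0     0  |   4/3  -1/3   1/6 ]
R2 <- R2 - (1/2)*R3:  [    0     1     0  |    -1     0  -1/4 ]
Right block of [I | A^{-1}] is the inverse:
[ 4/3  -1/3   1/6 ]
[  -1     0  -1/4 ]
[ 5/2  -1/2   1/2 ]

inverse = [4/3 -1/3 1/6; -1 0 -1/4; 5/2 -1/2 1/2]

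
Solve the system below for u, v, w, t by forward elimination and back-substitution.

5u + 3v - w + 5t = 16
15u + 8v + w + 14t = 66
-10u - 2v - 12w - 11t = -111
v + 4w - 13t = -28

Forward elimination on [A|b]:
R2 <- R2 - (3)*R1:  [  0  -1   4  -1  18 ]
R3 <- R3 - (-2)*R1:  [   0    4  -14   -1  -79 ]
R3 <- R3 - (-4)*R2:  [  0   0   2  -5  -7 ]
R4 <- R4 - (-1)*R2:  [   0    0    8  -14  -10 ]
R4 <- R4 - (4)*R3:  [  0   0   0   6  18 ]
Row echelon form:
[ 5   3  -1   5  |  16 ]
[ 0  -1   4  -1  |  18 ]
[ 0   0   2  -5  |  -7 ]
[ 0   0   0   6  |  18 ]
Back-substitution:
t = (18) / 6 = 3
w = (-7 - (-5)*(3)) / 2 = 4
v = (18 - (4)*(4) - (-1)*(3)) / -1 = -5
u = (16 - (3)*(-5) - (-1)*(4) - (5)*(3)) / 5 = 4

(4, -5, 4, 3)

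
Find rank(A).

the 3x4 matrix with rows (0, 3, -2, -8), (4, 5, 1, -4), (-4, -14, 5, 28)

Row reduction:
R1 <-> R2   (pivot in column 1 was zero)
[  4    5   1  -4 ]
[  0    3  -2  -8 ]
[ -4  -14   5  28 ]
R3 <- R3 - (-1)*R1:  [  0  -9   6  24 ]
R3 <- R3 - (-3)*R2:  [ 0  0  0  0 ]
Row echelon form:
[ 4  5   1  -4 ]
[ 0  3  -2  -8 ]
[ 0  0   0   0 ]
Nonzero rows / pivot columns: 2

rank(A) = 2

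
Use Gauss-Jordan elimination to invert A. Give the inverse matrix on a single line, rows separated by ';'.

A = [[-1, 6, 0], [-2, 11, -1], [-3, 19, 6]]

inverse = [17 -36/5 -6/5; 3 -6/5 -1/5; -1 1/5 1/5]

Gauss-Jordan on [A | I]:
R1 <- (1/-1)*R1:  [  1  -6   0  |  -1   0   0 ]
R2 <- R2 - (-2)*R1:  [  0  -1  -1  |  -2   1   0 ]
R3 <- R3 - (-3)*R1:  [  0   1   6  |  -3   0   1 ]
R2 <- (1/-1)*R2:  [  0   1   1  |   2  -1   0 ]
R1 <- R1 - (-6)*R2:  [  1   0   6  |  11  -6   0 ]
R3 <- R3 - (1)*R2:  [  0   0   5  |  -5   1   1 ]
R3 <- (1/5)*R3:  [   0    0    1  |   -1  1/5  1/5 ]
R1 <- R1 - (6)*R3:  [     1      0      0  |     17  -36/5   -6/5 ]
R2 <- R2 - (1)*R3:  [    0     1     0  |     3  -6/5  -1/5 ]
Right block of [I | A^{-1}] is the inverse:
[ 17  -36/5  -6/5 ]
[  3   -6/5  -1/5 ]
[ -1    1/5   1/5 ]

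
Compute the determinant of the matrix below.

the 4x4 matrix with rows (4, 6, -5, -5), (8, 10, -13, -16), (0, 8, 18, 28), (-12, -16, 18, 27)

Forward elimination:
R2 <- R2 - (2)*R1:  [  0  -2  -3  -6 ]
R4 <- R4 - (-3)*R1:  [  0   2   3  12 ]
R3 <- R3 - (-4)*R2:  [ 0  0  6  4 ]
R4 <- R4 - (-1)*R2:  [ 0  0  0  6 ]
Upper-triangular form:
[ 4   6  -5  -5 ]
[ 0  -2  -3  -6 ]
[ 0   0   6   4 ]
[ 0   0   0   6 ]
det(A) = (-1)^0 * (4) * (-2) * (6) * (6) = -288  (0 row swaps -> sign +1)

det(A) = -288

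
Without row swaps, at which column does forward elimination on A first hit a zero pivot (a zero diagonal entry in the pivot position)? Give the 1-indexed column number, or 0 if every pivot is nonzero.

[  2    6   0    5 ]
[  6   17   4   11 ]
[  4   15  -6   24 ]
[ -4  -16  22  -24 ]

first zero-pivot column = 4

Naive forward elimination:
R2 <- R2 - (3)*R1:  [  0  -1   4  -4 ]
R3 <- R3 - (2)*R1:  [  0   3  -6  14 ]
R4 <- R4 - (-2)*R1:  [   0   -4   22  -14 ]
R3 <- R3 - (-3)*R2:  [ 0  0  6  2 ]
R4 <- R4 - (4)*R2:  [ 0  0  6  2 ]
R4 <- R4 - (1)*R3:  [ 0  0  0  0 ]
Matrix at this point:
[ 2   6  0   5 ]
[ 0  -1  4  -4 ]
[ 0   0  6   2 ]
[ 0   0  0   0 ]
Pivot entry (4,4) in the last row is zero and there are no rows below to swap with -> zero pivot in column 4 (A is singular).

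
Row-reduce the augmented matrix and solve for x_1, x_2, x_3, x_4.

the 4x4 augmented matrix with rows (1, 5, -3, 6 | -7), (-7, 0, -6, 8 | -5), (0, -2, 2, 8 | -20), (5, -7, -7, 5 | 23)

Forward elimination on [A|b]:
R2 <- R2 - (-7)*R1:  [   0   35  -27   50  -54 ]
R4 <- R4 - (5)*R1:  [   0  -32    8  -25   58 ]
R3 <- R3 - (-2/35)*R2:  [       0        0    16/35     76/7  -808/35 ]
R4 <- R4 - (-32/35)*R2:  [       0        0  -584/35    145/7   302/35 ]
R4 <- R4 - (-73/2)*R3:  [    0     0     0   417  -834 ]
Row echelon form:
[ 1   5     -3     6  |       -7 ]
[ 0  35    -27    50  |      -54 ]
[ 0   0  16/35  76/7  |  -808/35 ]
[ 0   0      0   417  |     -834 ]
Back-substitution:
x_4 = (-834) / 417 = -2
x_3 = (-808/35 - (76/7)*(-2)) / (16/35) = -3
x_2 = (-54 - (-27)*(-3) - (50)*(-2)) / 35 = -1
x_1 = (-7 - (5)*(-1) - (-3)*(-3) - (6)*(-2)) / 1 = 1

(1, -1, -3, -2)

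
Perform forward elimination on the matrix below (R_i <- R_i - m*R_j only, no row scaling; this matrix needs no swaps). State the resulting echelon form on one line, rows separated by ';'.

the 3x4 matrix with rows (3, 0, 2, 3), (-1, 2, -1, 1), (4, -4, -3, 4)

Forward elimination:
R2 <- R2 - (-1/3)*R1:  [    0     2  -1/3     2 ]
R3 <- R3 - (4/3)*R1:  [     0     -4  -17/3      0 ]
R3 <- R3 - (-2)*R2:  [     0      0  -19/3      4 ]
Row echelon form:
[ 3  0      2  3 ]
[ 0  2   -1/3  2 ]
[ 0  0  -19/3  4 ]

REF = [3 0 2 3; 0 2 -1/3 2; 0 0 -19/3 4]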